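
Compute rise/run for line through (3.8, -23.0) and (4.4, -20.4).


slope = (y2-y1)/(x2-x1) = ((-20.4)-(-23))/(4.4-3.8) = 2.6/0.6 = 4.3333

4.3333


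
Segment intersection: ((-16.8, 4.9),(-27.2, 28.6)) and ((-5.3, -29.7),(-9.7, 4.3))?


Cross products: d1=238.76, d2=488.08, d3=87.29, d4=-162.03
d1*d2 < 0 and d3*d4 < 0? no

No, they don't intersect


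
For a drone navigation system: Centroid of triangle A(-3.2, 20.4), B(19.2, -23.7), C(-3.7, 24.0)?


Centroid = ((x_A+x_B+x_C)/3, (y_A+y_B+y_C)/3)
= (((-3.2)+19.2+(-3.7))/3, (20.4+(-23.7)+24)/3)
= (4.1, 6.9)

(4.1, 6.9)


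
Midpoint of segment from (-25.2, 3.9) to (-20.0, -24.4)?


M = (((-25.2)+(-20))/2, (3.9+(-24.4))/2)
= (-22.6, -10.25)

(-22.6, -10.25)


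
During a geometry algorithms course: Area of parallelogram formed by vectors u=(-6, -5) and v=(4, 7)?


|u x v| = |(-6)*7 - (-5)*4|
= |(-42) - (-20)| = 22

22


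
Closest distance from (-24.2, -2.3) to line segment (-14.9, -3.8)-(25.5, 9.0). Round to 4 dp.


Project P onto AB: t = 0 (clamped to [0,1])
Closest point on segment: (-14.9, -3.8)
Distance: 9.4202

9.4202


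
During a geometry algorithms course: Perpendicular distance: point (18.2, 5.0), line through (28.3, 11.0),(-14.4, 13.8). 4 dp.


|cross product| = 284.48
|line direction| = sqrt(1831.13) = 42.7917
Distance = 284.48/sqrt(1831.13) = 6.648

6.648


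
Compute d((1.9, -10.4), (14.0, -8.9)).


dx=12.1, dy=1.5
d^2 = 12.1^2 + 1.5^2 = 148.66
d = sqrt(148.66) = 12.1926

12.1926


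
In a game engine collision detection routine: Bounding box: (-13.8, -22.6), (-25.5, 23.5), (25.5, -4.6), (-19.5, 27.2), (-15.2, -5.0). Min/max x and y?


x range: [-25.5, 25.5]
y range: [-22.6, 27.2]
Bounding box: (-25.5,-22.6) to (25.5,27.2)

(-25.5,-22.6) to (25.5,27.2)


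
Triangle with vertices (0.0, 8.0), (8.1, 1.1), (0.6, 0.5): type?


Side lengths squared: AB^2=113.22, BC^2=56.61, CA^2=56.61
Sorted: [56.61, 56.61, 113.22]
By sides: Isosceles, By angles: Right

Isosceles, Right


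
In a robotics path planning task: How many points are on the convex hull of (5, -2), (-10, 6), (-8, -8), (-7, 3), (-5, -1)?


Convex hull vertices (CCW): (-10, 6), (-8, -8), (5, -2)
Count = 3

3


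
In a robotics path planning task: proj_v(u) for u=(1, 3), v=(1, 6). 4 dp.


u.v = 19, |v| = sqrt(37) = 6.0828
Scalar projection = u.v / |v| = 19 / sqrt(37) = 3.1236

3.1236


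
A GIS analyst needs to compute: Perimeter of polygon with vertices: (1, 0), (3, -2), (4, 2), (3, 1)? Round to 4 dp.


Sides: (1, 0)->(3, -2): sqrt(8) = 2.828427, (3, -2)->(4, 2): sqrt(17) = 4.123106, (4, 2)->(3, 1): sqrt(2) = 1.414214, (3, 1)->(1, 0): sqrt(5) = 2.236068
Sum = 10.601815
Perimeter = 10.6018

10.6018


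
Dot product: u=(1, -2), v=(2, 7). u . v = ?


u . v = u_x*v_x + u_y*v_y = 1*2 + (-2)*7
= 2 + (-14) = -12

-12


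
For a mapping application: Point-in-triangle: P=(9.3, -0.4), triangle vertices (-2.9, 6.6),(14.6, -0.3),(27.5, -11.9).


Cross products: AB x AP = -38.32, BC x BP = -62.77, CA x CP = -12.9
All same sign? yes

Yes, inside


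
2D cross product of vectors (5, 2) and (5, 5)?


u x v = u_x*v_y - u_y*v_x = 5*5 - 2*5
= 25 - 10 = 15

15


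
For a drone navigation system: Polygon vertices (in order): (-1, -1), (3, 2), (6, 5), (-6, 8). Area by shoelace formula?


Shoelace sum: ((-1)*2 - 3*(-1)) + (3*5 - 6*2) + (6*8 - (-6)*5) + ((-6)*(-1) - (-1)*8)
= 96
Area = |96|/2 = 48

48


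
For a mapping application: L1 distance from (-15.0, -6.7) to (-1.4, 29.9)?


|(-15)-(-1.4)| + |(-6.7)-29.9| = 13.6 + 36.6 = 50.2

50.2


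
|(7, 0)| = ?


|u| = sqrt(7^2 + 0^2) = sqrt(49) = 7

7


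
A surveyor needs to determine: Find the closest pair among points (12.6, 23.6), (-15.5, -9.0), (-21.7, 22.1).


d(P0,P1) = 43.0392, d(P0,P2) = 34.3328, d(P1,P2) = 31.712
Closest: P1 and P2

Closest pair: (-15.5, -9.0) and (-21.7, 22.1), distance = 31.712


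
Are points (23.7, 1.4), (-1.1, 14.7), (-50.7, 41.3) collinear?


Cross product: ((-1.1)-23.7)*(41.3-1.4) - (14.7-1.4)*((-50.7)-23.7)
= 0

Yes, collinear


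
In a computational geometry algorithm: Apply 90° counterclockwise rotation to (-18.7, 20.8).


90° CCW: (x,y) -> (-y, x)
(-18.7,20.8) -> (-20.8, -18.7)

(-20.8, -18.7)


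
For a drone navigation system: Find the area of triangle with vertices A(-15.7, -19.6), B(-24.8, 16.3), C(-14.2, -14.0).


Area = |x_A(y_B-y_C) + x_B(y_C-y_A) + x_C(y_A-y_B)|/2
= |(-475.71) + (-138.88) + 509.78|/2
= 104.81/2 = 52.405

52.405


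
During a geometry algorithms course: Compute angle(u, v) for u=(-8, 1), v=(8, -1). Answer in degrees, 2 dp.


u.v = -65, |u| = sqrt(65) = 8.0623, |v| = sqrt(65) = 8.0623
cos(theta) = u.v/(|u||v|) = -65/sqrt(4225) = -1
theta = acos(-1) = 180 degrees

180 degrees


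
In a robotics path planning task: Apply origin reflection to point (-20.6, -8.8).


Reflection over origin: (x,y) -> (-x,-y)
(-20.6, -8.8) -> (20.6, 8.8)

(20.6, 8.8)


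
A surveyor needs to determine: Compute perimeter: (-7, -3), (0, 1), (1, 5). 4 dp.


Sides: (-7, -3)->(0, 1): sqrt(65) = 8.062258, (0, 1)->(1, 5): sqrt(17) = 4.123106, (1, 5)->(-7, -3): sqrt(128) = 11.313708
Sum = 23.499072
Perimeter = 23.4991

23.4991


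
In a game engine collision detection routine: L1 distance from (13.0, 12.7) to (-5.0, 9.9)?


|13-(-5)| + |12.7-9.9| = 18 + 2.8 = 20.8

20.8


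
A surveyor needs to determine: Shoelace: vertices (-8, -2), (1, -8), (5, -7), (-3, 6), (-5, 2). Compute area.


Shoelace sum: ((-8)*(-8) - 1*(-2)) + (1*(-7) - 5*(-8)) + (5*6 - (-3)*(-7)) + ((-3)*2 - (-5)*6) + ((-5)*(-2) - (-8)*2)
= 158
Area = |158|/2 = 79

79


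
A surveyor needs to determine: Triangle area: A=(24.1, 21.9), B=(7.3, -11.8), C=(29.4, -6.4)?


Area = |x_A(y_B-y_C) + x_B(y_C-y_A) + x_C(y_A-y_B)|/2
= |(-130.14) + (-206.59) + 990.78|/2
= 654.05/2 = 327.025

327.025


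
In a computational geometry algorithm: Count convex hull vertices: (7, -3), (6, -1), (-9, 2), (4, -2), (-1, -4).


Convex hull vertices (CCW): (-9, 2), (-1, -4), (7, -3), (6, -1)
Count = 4

4


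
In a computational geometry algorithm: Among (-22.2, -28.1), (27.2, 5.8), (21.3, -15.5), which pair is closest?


d(P0,P1) = 59.913, d(P0,P2) = 45.2881, d(P1,P2) = 22.102
Closest: P1 and P2

Closest pair: (27.2, 5.8) and (21.3, -15.5), distance = 22.102


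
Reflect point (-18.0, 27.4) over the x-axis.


Reflection over x-axis: (x,y) -> (x,-y)
(-18, 27.4) -> (-18, -27.4)

(-18, -27.4)


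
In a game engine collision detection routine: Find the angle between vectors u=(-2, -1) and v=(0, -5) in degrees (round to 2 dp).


u.v = 5, |u| = sqrt(5) = 2.2361, |v| = sqrt(25) = 5
cos(theta) = u.v/(|u||v|) = 5/sqrt(125) = 0.447214
theta = acos(0.447214) = 63.43 degrees

63.43 degrees


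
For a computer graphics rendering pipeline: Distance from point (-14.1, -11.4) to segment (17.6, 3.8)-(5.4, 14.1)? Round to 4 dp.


Project P onto AB: t = 0.9029 (clamped to [0,1])
Closest point on segment: (6.5844, 13.1)
Distance: 32.064

32.064


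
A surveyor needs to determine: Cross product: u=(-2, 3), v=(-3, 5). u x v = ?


u x v = u_x*v_y - u_y*v_x = (-2)*5 - 3*(-3)
= (-10) - (-9) = -1

-1


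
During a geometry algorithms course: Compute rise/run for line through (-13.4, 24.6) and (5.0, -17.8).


slope = (y2-y1)/(x2-x1) = ((-17.8)-24.6)/(5-(-13.4)) = (-42.4)/18.4 = -2.3043

-2.3043


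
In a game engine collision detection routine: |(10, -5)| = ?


|u| = sqrt(10^2 + (-5)^2) = sqrt(125) = 11.1803

11.1803


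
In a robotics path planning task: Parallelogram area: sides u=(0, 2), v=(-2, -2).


|u x v| = |0*(-2) - 2*(-2)|
= |0 - (-4)| = 4

4


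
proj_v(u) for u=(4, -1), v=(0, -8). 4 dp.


u.v = 8, |v| = sqrt(64) = 8
Scalar projection = u.v / |v| = 8 / sqrt(64) = 1

1


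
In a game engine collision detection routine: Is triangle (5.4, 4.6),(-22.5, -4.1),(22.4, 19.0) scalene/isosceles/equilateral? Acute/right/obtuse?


Side lengths squared: AB^2=854.1, BC^2=2549.62, CA^2=496.36
Sorted: [496.36, 854.1, 2549.62]
By sides: Scalene, By angles: Obtuse

Scalene, Obtuse


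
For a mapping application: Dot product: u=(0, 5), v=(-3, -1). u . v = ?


u . v = u_x*v_x + u_y*v_y = 0*(-3) + 5*(-1)
= 0 + (-5) = -5

-5


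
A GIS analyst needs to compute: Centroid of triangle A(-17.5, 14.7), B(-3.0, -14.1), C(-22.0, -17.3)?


Centroid = ((x_A+x_B+x_C)/3, (y_A+y_B+y_C)/3)
= (((-17.5)+(-3)+(-22))/3, (14.7+(-14.1)+(-17.3))/3)
= (-14.1667, -5.5667)

(-14.1667, -5.5667)


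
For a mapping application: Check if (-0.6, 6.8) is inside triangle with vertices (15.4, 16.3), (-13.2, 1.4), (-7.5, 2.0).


Cross products: AB x AP = 33.3, BC x BP = 23.22, CA x CP = 11.25
All same sign? yes

Yes, inside


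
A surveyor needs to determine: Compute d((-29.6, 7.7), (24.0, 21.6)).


dx=53.6, dy=13.9
d^2 = 53.6^2 + 13.9^2 = 3066.17
d = sqrt(3066.17) = 55.373

55.373


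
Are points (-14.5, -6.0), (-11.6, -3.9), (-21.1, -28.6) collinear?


Cross product: ((-11.6)-(-14.5))*((-28.6)-(-6)) - ((-3.9)-(-6))*((-21.1)-(-14.5))
= -51.68

No, not collinear


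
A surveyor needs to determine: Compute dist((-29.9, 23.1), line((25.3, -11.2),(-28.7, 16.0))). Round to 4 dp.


|cross product| = 350.76
|line direction| = sqrt(3655.84) = 60.4635
Distance = 350.76/sqrt(3655.84) = 5.8012

5.8012


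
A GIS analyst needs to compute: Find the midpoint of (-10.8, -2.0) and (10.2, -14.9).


M = (((-10.8)+10.2)/2, ((-2)+(-14.9))/2)
= (-0.3, -8.45)

(-0.3, -8.45)


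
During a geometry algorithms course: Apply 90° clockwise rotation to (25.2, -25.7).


90° CW: (x,y) -> (y, -x)
(25.2,-25.7) -> (-25.7, -25.2)

(-25.7, -25.2)


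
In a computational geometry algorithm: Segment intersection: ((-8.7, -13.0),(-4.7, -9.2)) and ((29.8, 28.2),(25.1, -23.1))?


Cross products: d1=-1781.41, d2=-1594.07, d3=18.5, d4=-168.84
d1*d2 < 0 and d3*d4 < 0? no

No, they don't intersect


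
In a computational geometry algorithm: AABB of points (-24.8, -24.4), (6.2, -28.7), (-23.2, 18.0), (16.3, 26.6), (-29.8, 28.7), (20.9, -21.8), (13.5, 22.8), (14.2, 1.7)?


x range: [-29.8, 20.9]
y range: [-28.7, 28.7]
Bounding box: (-29.8,-28.7) to (20.9,28.7)

(-29.8,-28.7) to (20.9,28.7)


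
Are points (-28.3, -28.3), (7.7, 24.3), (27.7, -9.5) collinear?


Cross product: (7.7-(-28.3))*((-9.5)-(-28.3)) - (24.3-(-28.3))*(27.7-(-28.3))
= -2268.8

No, not collinear


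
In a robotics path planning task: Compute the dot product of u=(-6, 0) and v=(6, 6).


u . v = u_x*v_x + u_y*v_y = (-6)*6 + 0*6
= (-36) + 0 = -36

-36


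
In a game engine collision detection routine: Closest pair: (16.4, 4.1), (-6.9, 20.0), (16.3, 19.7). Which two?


d(P0,P1) = 28.2082, d(P0,P2) = 15.6003, d(P1,P2) = 23.2019
Closest: P0 and P2

Closest pair: (16.4, 4.1) and (16.3, 19.7), distance = 15.6003


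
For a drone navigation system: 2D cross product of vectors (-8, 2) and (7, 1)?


u x v = u_x*v_y - u_y*v_x = (-8)*1 - 2*7
= (-8) - 14 = -22

-22


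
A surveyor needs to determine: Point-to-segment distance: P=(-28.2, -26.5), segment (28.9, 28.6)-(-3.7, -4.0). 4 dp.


Project P onto AB: t = 1 (clamped to [0,1])
Closest point on segment: (-3.7, -4)
Distance: 33.2641

33.2641


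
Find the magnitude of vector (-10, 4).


|u| = sqrt((-10)^2 + 4^2) = sqrt(116) = 10.7703

10.7703


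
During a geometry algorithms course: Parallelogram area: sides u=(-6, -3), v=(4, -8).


|u x v| = |(-6)*(-8) - (-3)*4|
= |48 - (-12)| = 60

60


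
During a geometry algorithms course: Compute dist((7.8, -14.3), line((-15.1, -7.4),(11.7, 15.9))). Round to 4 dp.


|cross product| = 718.49
|line direction| = sqrt(1261.13) = 35.5124
Distance = 718.49/sqrt(1261.13) = 20.2321

20.2321


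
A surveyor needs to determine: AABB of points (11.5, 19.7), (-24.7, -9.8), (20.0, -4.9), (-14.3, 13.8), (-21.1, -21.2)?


x range: [-24.7, 20]
y range: [-21.2, 19.7]
Bounding box: (-24.7,-21.2) to (20,19.7)

(-24.7,-21.2) to (20,19.7)


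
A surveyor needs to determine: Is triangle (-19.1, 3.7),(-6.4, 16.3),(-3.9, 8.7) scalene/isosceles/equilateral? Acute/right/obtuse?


Side lengths squared: AB^2=320.05, BC^2=64.01, CA^2=256.04
Sorted: [64.01, 256.04, 320.05]
By sides: Scalene, By angles: Right

Scalene, Right


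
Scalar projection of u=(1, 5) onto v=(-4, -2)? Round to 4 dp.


u.v = -14, |v| = sqrt(20) = 4.4721
Scalar projection = u.v / |v| = -14 / sqrt(20) = -3.1305

-3.1305


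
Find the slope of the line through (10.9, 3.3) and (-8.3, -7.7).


slope = (y2-y1)/(x2-x1) = ((-7.7)-3.3)/((-8.3)-10.9) = (-11)/(-19.2) = 0.5729

0.5729


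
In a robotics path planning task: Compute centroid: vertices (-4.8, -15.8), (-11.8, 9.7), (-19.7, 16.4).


Centroid = ((x_A+x_B+x_C)/3, (y_A+y_B+y_C)/3)
= (((-4.8)+(-11.8)+(-19.7))/3, ((-15.8)+9.7+16.4)/3)
= (-12.1, 3.4333)

(-12.1, 3.4333)


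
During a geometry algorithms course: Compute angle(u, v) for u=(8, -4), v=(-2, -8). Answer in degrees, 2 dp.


u.v = 16, |u| = sqrt(80) = 8.9443, |v| = sqrt(68) = 8.2462
cos(theta) = u.v/(|u||v|) = 16/sqrt(5440) = 0.21693
theta = acos(0.21693) = 77.47 degrees

77.47 degrees


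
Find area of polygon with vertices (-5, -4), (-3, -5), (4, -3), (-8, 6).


Shoelace sum: ((-5)*(-5) - (-3)*(-4)) + ((-3)*(-3) - 4*(-5)) + (4*6 - (-8)*(-3)) + ((-8)*(-4) - (-5)*6)
= 104
Area = |104|/2 = 52

52


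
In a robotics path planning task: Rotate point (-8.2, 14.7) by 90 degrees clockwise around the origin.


90° CW: (x,y) -> (y, -x)
(-8.2,14.7) -> (14.7, 8.2)

(14.7, 8.2)


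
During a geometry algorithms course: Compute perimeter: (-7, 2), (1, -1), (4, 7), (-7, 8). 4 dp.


Sides: (-7, 2)->(1, -1): sqrt(73) = 8.544004, (1, -1)->(4, 7): sqrt(73) = 8.544004, (4, 7)->(-7, 8): sqrt(122) = 11.045361, (-7, 8)->(-7, 2): sqrt(36) = 6
Sum = 34.133369
Perimeter = 34.1334

34.1334


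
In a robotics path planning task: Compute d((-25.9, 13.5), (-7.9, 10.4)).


dx=18, dy=-3.1
d^2 = 18^2 + (-3.1)^2 = 333.61
d = sqrt(333.61) = 18.265

18.265


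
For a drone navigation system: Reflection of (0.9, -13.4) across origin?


Reflection over origin: (x,y) -> (-x,-y)
(0.9, -13.4) -> (-0.9, 13.4)

(-0.9, 13.4)


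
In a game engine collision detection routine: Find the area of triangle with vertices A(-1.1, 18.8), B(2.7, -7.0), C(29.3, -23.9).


Area = |x_A(y_B-y_C) + x_B(y_C-y_A) + x_C(y_A-y_B)|/2
= |(-18.59) + (-115.29) + 755.94|/2
= 622.06/2 = 311.03

311.03


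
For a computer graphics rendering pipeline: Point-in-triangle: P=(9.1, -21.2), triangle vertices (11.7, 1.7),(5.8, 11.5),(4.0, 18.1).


Cross products: AB x AP = 160.59, BC x BP = 37.08, CA x CP = -218.97
All same sign? no

No, outside


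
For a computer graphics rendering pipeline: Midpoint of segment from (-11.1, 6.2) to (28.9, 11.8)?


M = (((-11.1)+28.9)/2, (6.2+11.8)/2)
= (8.9, 9)

(8.9, 9)


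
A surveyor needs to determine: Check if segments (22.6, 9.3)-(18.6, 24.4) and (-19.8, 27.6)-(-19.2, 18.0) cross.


Cross products: d1=396.06, d2=366.72, d3=567.04, d4=596.38
d1*d2 < 0 and d3*d4 < 0? no

No, they don't intersect


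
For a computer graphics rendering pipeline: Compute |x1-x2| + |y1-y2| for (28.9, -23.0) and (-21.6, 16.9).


|28.9-(-21.6)| + |(-23)-16.9| = 50.5 + 39.9 = 90.4

90.4


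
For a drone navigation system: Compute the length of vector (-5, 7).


|u| = sqrt((-5)^2 + 7^2) = sqrt(74) = 8.6023

8.6023


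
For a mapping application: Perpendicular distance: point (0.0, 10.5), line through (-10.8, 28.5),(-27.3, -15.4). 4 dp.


|cross product| = 771.12
|line direction| = sqrt(2199.46) = 46.8984
Distance = 771.12/sqrt(2199.46) = 16.4424

16.4424


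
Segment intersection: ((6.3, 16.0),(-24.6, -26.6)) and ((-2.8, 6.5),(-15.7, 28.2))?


Cross products: d1=-320.02, d2=900.05, d3=-94.11, d4=-1314.18
d1*d2 < 0 and d3*d4 < 0? no

No, they don't intersect


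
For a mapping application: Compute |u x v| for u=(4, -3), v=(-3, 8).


|u x v| = |4*8 - (-3)*(-3)|
= |32 - 9| = 23

23


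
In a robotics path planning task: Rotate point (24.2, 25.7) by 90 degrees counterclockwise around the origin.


90° CCW: (x,y) -> (-y, x)
(24.2,25.7) -> (-25.7, 24.2)

(-25.7, 24.2)


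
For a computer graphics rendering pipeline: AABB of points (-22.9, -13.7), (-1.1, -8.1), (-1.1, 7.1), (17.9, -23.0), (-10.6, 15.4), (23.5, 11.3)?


x range: [-22.9, 23.5]
y range: [-23, 15.4]
Bounding box: (-22.9,-23) to (23.5,15.4)

(-22.9,-23) to (23.5,15.4)


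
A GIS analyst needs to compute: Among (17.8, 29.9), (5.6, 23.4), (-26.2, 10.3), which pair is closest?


d(P0,P1) = 13.8235, d(P0,P2) = 48.168, d(P1,P2) = 34.3926
Closest: P0 and P1

Closest pair: (17.8, 29.9) and (5.6, 23.4), distance = 13.8235


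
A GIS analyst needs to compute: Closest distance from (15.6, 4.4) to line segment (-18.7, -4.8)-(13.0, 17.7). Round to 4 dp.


Project P onto AB: t = 0.8565 (clamped to [0,1])
Closest point on segment: (8.4514, 14.4715)
Distance: 12.3506

12.3506


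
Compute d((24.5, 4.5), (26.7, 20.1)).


dx=2.2, dy=15.6
d^2 = 2.2^2 + 15.6^2 = 248.2
d = sqrt(248.2) = 15.7544

15.7544


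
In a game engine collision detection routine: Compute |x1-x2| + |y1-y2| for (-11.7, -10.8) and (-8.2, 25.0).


|(-11.7)-(-8.2)| + |(-10.8)-25| = 3.5 + 35.8 = 39.3

39.3


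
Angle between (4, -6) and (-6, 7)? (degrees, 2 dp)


u.v = -66, |u| = sqrt(52) = 7.2111, |v| = sqrt(85) = 9.2195
cos(theta) = u.v/(|u||v|) = -66/sqrt(4420) = -0.992734
theta = acos(-0.992734) = 173.09 degrees

173.09 degrees


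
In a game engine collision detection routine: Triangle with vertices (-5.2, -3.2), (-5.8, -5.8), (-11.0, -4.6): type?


Side lengths squared: AB^2=7.12, BC^2=28.48, CA^2=35.6
Sorted: [7.12, 28.48, 35.6]
By sides: Scalene, By angles: Right

Scalene, Right


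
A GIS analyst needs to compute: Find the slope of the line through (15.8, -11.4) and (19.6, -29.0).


slope = (y2-y1)/(x2-x1) = ((-29)-(-11.4))/(19.6-15.8) = (-17.6)/3.8 = -4.6316

-4.6316


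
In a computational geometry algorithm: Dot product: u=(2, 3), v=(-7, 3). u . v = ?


u . v = u_x*v_x + u_y*v_y = 2*(-7) + 3*3
= (-14) + 9 = -5

-5


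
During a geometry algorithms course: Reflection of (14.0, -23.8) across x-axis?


Reflection over x-axis: (x,y) -> (x,-y)
(14, -23.8) -> (14, 23.8)

(14, 23.8)


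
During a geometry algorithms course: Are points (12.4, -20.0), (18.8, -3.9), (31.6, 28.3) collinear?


Cross product: (18.8-12.4)*(28.3-(-20)) - ((-3.9)-(-20))*(31.6-12.4)
= 0

Yes, collinear


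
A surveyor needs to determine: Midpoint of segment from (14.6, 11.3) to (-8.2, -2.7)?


M = ((14.6+(-8.2))/2, (11.3+(-2.7))/2)
= (3.2, 4.3)

(3.2, 4.3)


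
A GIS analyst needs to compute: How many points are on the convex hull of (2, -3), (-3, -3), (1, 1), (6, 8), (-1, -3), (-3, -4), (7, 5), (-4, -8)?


Convex hull vertices (CCW): (-4, -8), (2, -3), (7, 5), (6, 8), (-3, -3)
Count = 5

5


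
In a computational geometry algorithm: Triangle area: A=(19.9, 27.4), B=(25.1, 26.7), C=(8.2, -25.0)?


Area = |x_A(y_B-y_C) + x_B(y_C-y_A) + x_C(y_A-y_B)|/2
= |1028.83 + (-1315.24) + 5.74|/2
= 280.67/2 = 140.335

140.335


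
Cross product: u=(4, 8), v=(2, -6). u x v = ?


u x v = u_x*v_y - u_y*v_x = 4*(-6) - 8*2
= (-24) - 16 = -40

-40


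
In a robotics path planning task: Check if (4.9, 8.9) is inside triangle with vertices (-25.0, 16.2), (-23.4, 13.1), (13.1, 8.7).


Cross products: AB x AP = 81.01, BC x BP = -28.78, CA x CP = 53.88
All same sign? no

No, outside


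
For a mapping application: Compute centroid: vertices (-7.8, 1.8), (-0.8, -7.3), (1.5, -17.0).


Centroid = ((x_A+x_B+x_C)/3, (y_A+y_B+y_C)/3)
= (((-7.8)+(-0.8)+1.5)/3, (1.8+(-7.3)+(-17))/3)
= (-2.3667, -7.5)

(-2.3667, -7.5)


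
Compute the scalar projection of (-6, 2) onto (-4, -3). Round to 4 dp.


u.v = 18, |v| = sqrt(25) = 5
Scalar projection = u.v / |v| = 18 / sqrt(25) = 3.6

3.6


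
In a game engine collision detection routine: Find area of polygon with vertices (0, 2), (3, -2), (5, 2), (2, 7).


Shoelace sum: (0*(-2) - 3*2) + (3*2 - 5*(-2)) + (5*7 - 2*2) + (2*2 - 0*7)
= 45
Area = |45|/2 = 22.5

22.5


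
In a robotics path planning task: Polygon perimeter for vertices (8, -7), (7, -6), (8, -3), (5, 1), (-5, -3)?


Sides: (8, -7)->(7, -6): sqrt(2) = 1.414214, (7, -6)->(8, -3): sqrt(10) = 3.162278, (8, -3)->(5, 1): sqrt(25) = 5, (5, 1)->(-5, -3): sqrt(116) = 10.77033, (-5, -3)->(8, -7): sqrt(185) = 13.601471
Sum = 33.948293
Perimeter = 33.9483

33.9483


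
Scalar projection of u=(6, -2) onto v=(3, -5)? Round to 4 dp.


u.v = 28, |v| = sqrt(34) = 5.831
Scalar projection = u.v / |v| = 28 / sqrt(34) = 4.802

4.802


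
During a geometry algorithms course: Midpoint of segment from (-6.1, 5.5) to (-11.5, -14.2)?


M = (((-6.1)+(-11.5))/2, (5.5+(-14.2))/2)
= (-8.8, -4.35)

(-8.8, -4.35)


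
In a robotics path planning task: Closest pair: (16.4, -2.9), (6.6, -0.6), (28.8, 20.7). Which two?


d(P0,P1) = 10.0663, d(P0,P2) = 26.6593, d(P1,P2) = 30.7657
Closest: P0 and P1

Closest pair: (16.4, -2.9) and (6.6, -0.6), distance = 10.0663


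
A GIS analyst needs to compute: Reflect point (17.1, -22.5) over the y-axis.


Reflection over y-axis: (x,y) -> (-x,y)
(17.1, -22.5) -> (-17.1, -22.5)

(-17.1, -22.5)


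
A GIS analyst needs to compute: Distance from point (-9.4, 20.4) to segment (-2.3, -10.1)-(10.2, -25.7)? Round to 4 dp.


Project P onto AB: t = 0 (clamped to [0,1])
Closest point on segment: (-2.3, -10.1)
Distance: 31.3155

31.3155


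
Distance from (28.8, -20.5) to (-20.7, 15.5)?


dx=-49.5, dy=36
d^2 = (-49.5)^2 + 36^2 = 3746.25
d = sqrt(3746.25) = 61.2066

61.2066


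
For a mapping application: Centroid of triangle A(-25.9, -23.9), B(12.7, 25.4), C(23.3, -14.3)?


Centroid = ((x_A+x_B+x_C)/3, (y_A+y_B+y_C)/3)
= (((-25.9)+12.7+23.3)/3, ((-23.9)+25.4+(-14.3))/3)
= (3.3667, -4.2667)

(3.3667, -4.2667)


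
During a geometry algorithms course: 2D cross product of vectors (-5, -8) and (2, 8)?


u x v = u_x*v_y - u_y*v_x = (-5)*8 - (-8)*2
= (-40) - (-16) = -24

-24


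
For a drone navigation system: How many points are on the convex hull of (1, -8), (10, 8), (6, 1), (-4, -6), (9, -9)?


Convex hull vertices (CCW): (-4, -6), (1, -8), (9, -9), (10, 8)
Count = 4

4


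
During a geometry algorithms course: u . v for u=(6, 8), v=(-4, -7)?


u . v = u_x*v_x + u_y*v_y = 6*(-4) + 8*(-7)
= (-24) + (-56) = -80

-80


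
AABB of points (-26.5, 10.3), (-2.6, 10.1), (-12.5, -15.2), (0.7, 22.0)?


x range: [-26.5, 0.7]
y range: [-15.2, 22]
Bounding box: (-26.5,-15.2) to (0.7,22)

(-26.5,-15.2) to (0.7,22)


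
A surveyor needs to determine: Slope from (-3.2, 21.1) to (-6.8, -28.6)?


slope = (y2-y1)/(x2-x1) = ((-28.6)-21.1)/((-6.8)-(-3.2)) = (-49.7)/(-3.6) = 13.8056

13.8056


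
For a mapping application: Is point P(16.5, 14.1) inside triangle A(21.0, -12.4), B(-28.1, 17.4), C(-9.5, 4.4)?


Cross products: AB x AP = -1167.05, BC x BP = 518.42, CA x CP = 732.65
All same sign? no

No, outside


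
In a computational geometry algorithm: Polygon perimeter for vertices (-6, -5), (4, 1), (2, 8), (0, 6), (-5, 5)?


Sides: (-6, -5)->(4, 1): sqrt(136) = 11.661904, (4, 1)->(2, 8): sqrt(53) = 7.28011, (2, 8)->(0, 6): sqrt(8) = 2.828427, (0, 6)->(-5, 5): sqrt(26) = 5.09902, (-5, 5)->(-6, -5): sqrt(101) = 10.049876
Sum = 36.919337
Perimeter = 36.9193

36.9193


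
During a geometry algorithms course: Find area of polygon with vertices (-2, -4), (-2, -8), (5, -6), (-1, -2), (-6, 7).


Shoelace sum: ((-2)*(-8) - (-2)*(-4)) + ((-2)*(-6) - 5*(-8)) + (5*(-2) - (-1)*(-6)) + ((-1)*7 - (-6)*(-2)) + ((-6)*(-4) - (-2)*7)
= 63
Area = |63|/2 = 31.5

31.5


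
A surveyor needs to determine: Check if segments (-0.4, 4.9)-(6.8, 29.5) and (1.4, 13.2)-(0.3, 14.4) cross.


Cross products: d1=11.29, d2=-24.41, d3=15.48, d4=51.18
d1*d2 < 0 and d3*d4 < 0? no

No, they don't intersect


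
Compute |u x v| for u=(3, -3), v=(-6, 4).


|u x v| = |3*4 - (-3)*(-6)|
= |12 - 18| = 6

6


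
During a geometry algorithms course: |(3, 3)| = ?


|u| = sqrt(3^2 + 3^2) = sqrt(18) = 4.2426

4.2426


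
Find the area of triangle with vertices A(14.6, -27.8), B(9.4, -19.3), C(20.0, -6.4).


Area = |x_A(y_B-y_C) + x_B(y_C-y_A) + x_C(y_A-y_B)|/2
= |(-188.34) + 201.16 + (-170)|/2
= 157.18/2 = 78.59

78.59


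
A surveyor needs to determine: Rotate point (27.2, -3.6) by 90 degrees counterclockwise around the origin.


90° CCW: (x,y) -> (-y, x)
(27.2,-3.6) -> (3.6, 27.2)

(3.6, 27.2)


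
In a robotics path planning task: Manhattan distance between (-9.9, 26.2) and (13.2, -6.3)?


|(-9.9)-13.2| + |26.2-(-6.3)| = 23.1 + 32.5 = 55.6

55.6


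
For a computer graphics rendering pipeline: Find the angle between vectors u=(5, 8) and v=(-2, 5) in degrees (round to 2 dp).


u.v = 30, |u| = sqrt(89) = 9.434, |v| = sqrt(29) = 5.3852
cos(theta) = u.v/(|u||v|) = 30/sqrt(2581) = 0.59051
theta = acos(0.59051) = 53.81 degrees

53.81 degrees


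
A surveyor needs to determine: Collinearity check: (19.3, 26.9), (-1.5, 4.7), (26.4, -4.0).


Cross product: ((-1.5)-19.3)*((-4)-26.9) - (4.7-26.9)*(26.4-19.3)
= 800.34

No, not collinear


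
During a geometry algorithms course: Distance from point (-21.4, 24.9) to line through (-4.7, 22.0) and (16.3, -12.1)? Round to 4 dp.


|cross product| = 508.57
|line direction| = sqrt(1603.81) = 40.0476
Distance = 508.57/sqrt(1603.81) = 12.6991

12.6991


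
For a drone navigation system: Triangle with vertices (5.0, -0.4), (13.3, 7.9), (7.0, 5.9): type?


Side lengths squared: AB^2=137.78, BC^2=43.69, CA^2=43.69
Sorted: [43.69, 43.69, 137.78]
By sides: Isosceles, By angles: Obtuse

Isosceles, Obtuse


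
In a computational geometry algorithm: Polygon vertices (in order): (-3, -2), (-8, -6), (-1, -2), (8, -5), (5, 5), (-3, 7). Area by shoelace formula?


Shoelace sum: ((-3)*(-6) - (-8)*(-2)) + ((-8)*(-2) - (-1)*(-6)) + ((-1)*(-5) - 8*(-2)) + (8*5 - 5*(-5)) + (5*7 - (-3)*5) + ((-3)*(-2) - (-3)*7)
= 175
Area = |175|/2 = 87.5

87.5


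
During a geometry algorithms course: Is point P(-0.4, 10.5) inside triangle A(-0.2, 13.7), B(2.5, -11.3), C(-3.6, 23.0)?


Cross products: AB x AP = -13.64, BC x BP = -33.51, CA x CP = -12.74
All same sign? yes

Yes, inside


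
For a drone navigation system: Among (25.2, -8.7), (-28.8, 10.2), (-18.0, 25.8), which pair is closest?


d(P0,P1) = 57.212, d(P0,P2) = 55.2855, d(P1,P2) = 18.9737
Closest: P1 and P2

Closest pair: (-28.8, 10.2) and (-18.0, 25.8), distance = 18.9737


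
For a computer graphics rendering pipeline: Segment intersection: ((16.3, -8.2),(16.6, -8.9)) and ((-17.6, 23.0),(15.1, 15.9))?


Cross products: d1=-779.55, d2=-800.31, d3=-14.37, d4=6.39
d1*d2 < 0 and d3*d4 < 0? no

No, they don't intersect


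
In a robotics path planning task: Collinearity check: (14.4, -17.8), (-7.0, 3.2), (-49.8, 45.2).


Cross product: ((-7)-14.4)*(45.2-(-17.8)) - (3.2-(-17.8))*((-49.8)-14.4)
= 0

Yes, collinear


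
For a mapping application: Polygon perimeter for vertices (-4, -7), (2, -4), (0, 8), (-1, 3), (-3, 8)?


Sides: (-4, -7)->(2, -4): sqrt(45) = 6.708204, (2, -4)->(0, 8): sqrt(148) = 12.165525, (0, 8)->(-1, 3): sqrt(26) = 5.09902, (-1, 3)->(-3, 8): sqrt(29) = 5.385165, (-3, 8)->(-4, -7): sqrt(226) = 15.033296
Sum = 44.39121
Perimeter = 44.3912

44.3912


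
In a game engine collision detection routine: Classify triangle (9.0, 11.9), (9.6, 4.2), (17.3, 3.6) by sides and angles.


Side lengths squared: AB^2=59.65, BC^2=59.65, CA^2=137.78
Sorted: [59.65, 59.65, 137.78]
By sides: Isosceles, By angles: Obtuse

Isosceles, Obtuse


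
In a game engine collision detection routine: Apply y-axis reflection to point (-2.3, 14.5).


Reflection over y-axis: (x,y) -> (-x,y)
(-2.3, 14.5) -> (2.3, 14.5)

(2.3, 14.5)


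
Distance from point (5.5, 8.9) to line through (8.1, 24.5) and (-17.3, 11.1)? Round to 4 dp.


|cross product| = 361.4
|line direction| = sqrt(824.72) = 28.7179
Distance = 361.4/sqrt(824.72) = 12.5845

12.5845


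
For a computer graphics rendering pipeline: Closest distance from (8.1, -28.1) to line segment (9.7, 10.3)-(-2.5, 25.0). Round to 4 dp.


Project P onto AB: t = 0 (clamped to [0,1])
Closest point on segment: (9.7, 10.3)
Distance: 38.4333

38.4333


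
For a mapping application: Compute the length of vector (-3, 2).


|u| = sqrt((-3)^2 + 2^2) = sqrt(13) = 3.6056

3.6056


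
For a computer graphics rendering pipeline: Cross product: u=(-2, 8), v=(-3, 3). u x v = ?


u x v = u_x*v_y - u_y*v_x = (-2)*3 - 8*(-3)
= (-6) - (-24) = 18

18


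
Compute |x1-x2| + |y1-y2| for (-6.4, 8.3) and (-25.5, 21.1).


|(-6.4)-(-25.5)| + |8.3-21.1| = 19.1 + 12.8 = 31.9

31.9


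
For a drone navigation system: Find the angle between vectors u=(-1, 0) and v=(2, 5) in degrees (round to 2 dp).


u.v = -2, |u| = sqrt(1) = 1, |v| = sqrt(29) = 5.3852
cos(theta) = u.v/(|u||v|) = -2/sqrt(29) = -0.371391
theta = acos(-0.371391) = 111.8 degrees

111.8 degrees


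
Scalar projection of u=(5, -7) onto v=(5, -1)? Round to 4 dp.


u.v = 32, |v| = sqrt(26) = 5.099
Scalar projection = u.v / |v| = 32 / sqrt(26) = 6.2757

6.2757


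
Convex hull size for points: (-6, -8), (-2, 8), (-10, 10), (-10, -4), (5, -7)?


Convex hull vertices (CCW): (-10, -4), (-6, -8), (5, -7), (-2, 8), (-10, 10)
Count = 5

5


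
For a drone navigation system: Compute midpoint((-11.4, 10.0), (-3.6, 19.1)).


M = (((-11.4)+(-3.6))/2, (10+19.1)/2)
= (-7.5, 14.55)

(-7.5, 14.55)


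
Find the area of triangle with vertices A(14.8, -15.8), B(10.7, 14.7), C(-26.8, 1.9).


Area = |x_A(y_B-y_C) + x_B(y_C-y_A) + x_C(y_A-y_B)|/2
= |189.44 + 189.39 + 817.4|/2
= 1196.23/2 = 598.115

598.115


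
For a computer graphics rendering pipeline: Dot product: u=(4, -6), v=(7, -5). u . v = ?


u . v = u_x*v_x + u_y*v_y = 4*7 + (-6)*(-5)
= 28 + 30 = 58

58


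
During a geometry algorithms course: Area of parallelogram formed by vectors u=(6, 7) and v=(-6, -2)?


|u x v| = |6*(-2) - 7*(-6)|
= |(-12) - (-42)| = 30

30


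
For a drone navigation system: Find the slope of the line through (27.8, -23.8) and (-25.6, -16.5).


slope = (y2-y1)/(x2-x1) = ((-16.5)-(-23.8))/((-25.6)-27.8) = 7.3/(-53.4) = -0.1367

-0.1367


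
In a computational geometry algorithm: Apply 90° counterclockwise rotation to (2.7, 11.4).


90° CCW: (x,y) -> (-y, x)
(2.7,11.4) -> (-11.4, 2.7)

(-11.4, 2.7)


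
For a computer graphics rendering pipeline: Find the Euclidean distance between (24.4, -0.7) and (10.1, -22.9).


dx=-14.3, dy=-22.2
d^2 = (-14.3)^2 + (-22.2)^2 = 697.33
d = sqrt(697.33) = 26.407

26.407


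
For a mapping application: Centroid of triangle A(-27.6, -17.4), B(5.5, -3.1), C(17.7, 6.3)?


Centroid = ((x_A+x_B+x_C)/3, (y_A+y_B+y_C)/3)
= (((-27.6)+5.5+17.7)/3, ((-17.4)+(-3.1)+6.3)/3)
= (-1.4667, -4.7333)

(-1.4667, -4.7333)


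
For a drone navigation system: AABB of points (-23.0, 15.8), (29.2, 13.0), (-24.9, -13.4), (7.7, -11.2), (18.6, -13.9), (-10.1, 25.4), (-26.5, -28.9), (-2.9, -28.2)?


x range: [-26.5, 29.2]
y range: [-28.9, 25.4]
Bounding box: (-26.5,-28.9) to (29.2,25.4)

(-26.5,-28.9) to (29.2,25.4)


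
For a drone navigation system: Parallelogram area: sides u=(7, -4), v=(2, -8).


|u x v| = |7*(-8) - (-4)*2|
= |(-56) - (-8)| = 48

48


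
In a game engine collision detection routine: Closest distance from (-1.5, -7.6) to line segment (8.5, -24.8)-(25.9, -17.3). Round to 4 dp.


Project P onto AB: t = 0 (clamped to [0,1])
Closest point on segment: (8.5, -24.8)
Distance: 19.8957

19.8957


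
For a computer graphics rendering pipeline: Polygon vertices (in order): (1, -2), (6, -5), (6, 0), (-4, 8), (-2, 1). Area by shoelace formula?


Shoelace sum: (1*(-5) - 6*(-2)) + (6*0 - 6*(-5)) + (6*8 - (-4)*0) + ((-4)*1 - (-2)*8) + ((-2)*(-2) - 1*1)
= 100
Area = |100|/2 = 50

50


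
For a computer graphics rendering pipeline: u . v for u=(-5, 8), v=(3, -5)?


u . v = u_x*v_x + u_y*v_y = (-5)*3 + 8*(-5)
= (-15) + (-40) = -55

-55


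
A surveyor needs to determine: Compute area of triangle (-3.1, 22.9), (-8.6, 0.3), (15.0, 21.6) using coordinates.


Area = |x_A(y_B-y_C) + x_B(y_C-y_A) + x_C(y_A-y_B)|/2
= |66.03 + 11.18 + 339|/2
= 416.21/2 = 208.105

208.105


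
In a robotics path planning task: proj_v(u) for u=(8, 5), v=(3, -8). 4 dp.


u.v = -16, |v| = sqrt(73) = 8.544
Scalar projection = u.v / |v| = -16 / sqrt(73) = -1.8727

-1.8727


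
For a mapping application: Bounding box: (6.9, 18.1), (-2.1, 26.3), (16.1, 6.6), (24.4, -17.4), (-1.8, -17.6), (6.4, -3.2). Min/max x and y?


x range: [-2.1, 24.4]
y range: [-17.6, 26.3]
Bounding box: (-2.1,-17.6) to (24.4,26.3)

(-2.1,-17.6) to (24.4,26.3)


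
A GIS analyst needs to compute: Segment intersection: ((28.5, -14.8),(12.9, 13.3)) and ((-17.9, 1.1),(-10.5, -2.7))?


Cross products: d1=58.66, d2=207.32, d3=1055.8, d4=907.14
d1*d2 < 0 and d3*d4 < 0? no

No, they don't intersect


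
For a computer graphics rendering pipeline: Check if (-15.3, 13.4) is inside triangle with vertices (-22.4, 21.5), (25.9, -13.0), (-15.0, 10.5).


Cross products: AB x AP = -146.28, BC x BP = -111.56, CA x CP = -18.16
All same sign? yes

Yes, inside


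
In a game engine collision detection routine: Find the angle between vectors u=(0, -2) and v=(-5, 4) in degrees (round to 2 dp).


u.v = -8, |u| = sqrt(4) = 2, |v| = sqrt(41) = 6.4031
cos(theta) = u.v/(|u||v|) = -8/sqrt(164) = -0.624695
theta = acos(-0.624695) = 128.66 degrees

128.66 degrees


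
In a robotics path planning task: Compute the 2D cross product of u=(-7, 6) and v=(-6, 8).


u x v = u_x*v_y - u_y*v_x = (-7)*8 - 6*(-6)
= (-56) - (-36) = -20

-20


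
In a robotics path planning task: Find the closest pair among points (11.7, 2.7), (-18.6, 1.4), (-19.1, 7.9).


d(P0,P1) = 30.3279, d(P0,P2) = 31.2359, d(P1,P2) = 6.5192
Closest: P1 and P2

Closest pair: (-18.6, 1.4) and (-19.1, 7.9), distance = 6.5192


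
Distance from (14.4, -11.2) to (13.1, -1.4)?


dx=-1.3, dy=9.8
d^2 = (-1.3)^2 + 9.8^2 = 97.73
d = sqrt(97.73) = 9.8858

9.8858


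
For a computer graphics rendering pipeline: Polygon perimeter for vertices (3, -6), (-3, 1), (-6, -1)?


Sides: (3, -6)->(-3, 1): sqrt(85) = 9.219544, (-3, 1)->(-6, -1): sqrt(13) = 3.605551, (-6, -1)->(3, -6): sqrt(106) = 10.29563
Sum = 23.120725
Perimeter = 23.1207

23.1207


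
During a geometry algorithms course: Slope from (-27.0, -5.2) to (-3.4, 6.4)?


slope = (y2-y1)/(x2-x1) = (6.4-(-5.2))/((-3.4)-(-27)) = 11.6/23.6 = 0.4915

0.4915


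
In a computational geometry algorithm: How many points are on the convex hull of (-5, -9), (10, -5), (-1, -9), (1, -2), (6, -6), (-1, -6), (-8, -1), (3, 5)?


Convex hull vertices (CCW): (-8, -1), (-5, -9), (-1, -9), (10, -5), (3, 5)
Count = 5

5


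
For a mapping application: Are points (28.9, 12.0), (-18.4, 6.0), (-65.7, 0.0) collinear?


Cross product: ((-18.4)-28.9)*(0-12) - (6-12)*((-65.7)-28.9)
= 0

Yes, collinear


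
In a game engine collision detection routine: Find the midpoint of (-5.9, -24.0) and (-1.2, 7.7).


M = (((-5.9)+(-1.2))/2, ((-24)+7.7)/2)
= (-3.55, -8.15)

(-3.55, -8.15)


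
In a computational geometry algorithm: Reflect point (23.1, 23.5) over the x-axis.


Reflection over x-axis: (x,y) -> (x,-y)
(23.1, 23.5) -> (23.1, -23.5)

(23.1, -23.5)


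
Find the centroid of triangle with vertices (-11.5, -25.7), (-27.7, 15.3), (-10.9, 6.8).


Centroid = ((x_A+x_B+x_C)/3, (y_A+y_B+y_C)/3)
= (((-11.5)+(-27.7)+(-10.9))/3, ((-25.7)+15.3+6.8)/3)
= (-16.7, -1.2)

(-16.7, -1.2)


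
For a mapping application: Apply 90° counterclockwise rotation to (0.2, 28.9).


90° CCW: (x,y) -> (-y, x)
(0.2,28.9) -> (-28.9, 0.2)

(-28.9, 0.2)


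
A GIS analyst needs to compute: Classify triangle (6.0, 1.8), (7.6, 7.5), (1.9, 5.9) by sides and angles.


Side lengths squared: AB^2=35.05, BC^2=35.05, CA^2=33.62
Sorted: [33.62, 35.05, 35.05]
By sides: Isosceles, By angles: Acute

Isosceles, Acute


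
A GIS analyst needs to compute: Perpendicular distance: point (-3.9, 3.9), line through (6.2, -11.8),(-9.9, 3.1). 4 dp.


|cross product| = 102.28
|line direction| = sqrt(481.22) = 21.9367
Distance = 102.28/sqrt(481.22) = 4.6625

4.6625


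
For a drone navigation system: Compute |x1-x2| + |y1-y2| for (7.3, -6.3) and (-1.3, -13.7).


|7.3-(-1.3)| + |(-6.3)-(-13.7)| = 8.6 + 7.4 = 16

16


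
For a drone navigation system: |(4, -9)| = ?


|u| = sqrt(4^2 + (-9)^2) = sqrt(97) = 9.8489

9.8489


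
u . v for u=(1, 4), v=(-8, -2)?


u . v = u_x*v_x + u_y*v_y = 1*(-8) + 4*(-2)
= (-8) + (-8) = -16

-16


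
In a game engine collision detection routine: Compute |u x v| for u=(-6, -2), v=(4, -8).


|u x v| = |(-6)*(-8) - (-2)*4|
= |48 - (-8)| = 56

56


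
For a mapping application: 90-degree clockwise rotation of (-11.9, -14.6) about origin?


90° CW: (x,y) -> (y, -x)
(-11.9,-14.6) -> (-14.6, 11.9)

(-14.6, 11.9)


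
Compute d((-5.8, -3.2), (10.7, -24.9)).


dx=16.5, dy=-21.7
d^2 = 16.5^2 + (-21.7)^2 = 743.14
d = sqrt(743.14) = 27.2606

27.2606


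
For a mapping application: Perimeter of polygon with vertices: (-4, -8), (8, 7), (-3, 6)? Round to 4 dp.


Sides: (-4, -8)->(8, 7): sqrt(369) = 19.209373, (8, 7)->(-3, 6): sqrt(122) = 11.045361, (-3, 6)->(-4, -8): sqrt(197) = 14.035669
Sum = 44.290403
Perimeter = 44.2904

44.2904


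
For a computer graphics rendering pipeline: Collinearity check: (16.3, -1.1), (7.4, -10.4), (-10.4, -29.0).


Cross product: (7.4-16.3)*((-29)-(-1.1)) - ((-10.4)-(-1.1))*((-10.4)-16.3)
= 0

Yes, collinear


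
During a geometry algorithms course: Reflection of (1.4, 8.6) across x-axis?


Reflection over x-axis: (x,y) -> (x,-y)
(1.4, 8.6) -> (1.4, -8.6)

(1.4, -8.6)


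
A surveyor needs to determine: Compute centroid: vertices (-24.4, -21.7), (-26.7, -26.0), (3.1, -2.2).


Centroid = ((x_A+x_B+x_C)/3, (y_A+y_B+y_C)/3)
= (((-24.4)+(-26.7)+3.1)/3, ((-21.7)+(-26)+(-2.2))/3)
= (-16, -16.6333)

(-16, -16.6333)


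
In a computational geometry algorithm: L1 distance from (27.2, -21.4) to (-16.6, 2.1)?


|27.2-(-16.6)| + |(-21.4)-2.1| = 43.8 + 23.5 = 67.3

67.3


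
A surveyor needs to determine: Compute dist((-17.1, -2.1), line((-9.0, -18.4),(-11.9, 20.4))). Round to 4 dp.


|cross product| = 267.01
|line direction| = sqrt(1513.85) = 38.9082
Distance = 267.01/sqrt(1513.85) = 6.8626

6.8626


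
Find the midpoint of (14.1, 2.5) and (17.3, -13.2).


M = ((14.1+17.3)/2, (2.5+(-13.2))/2)
= (15.7, -5.35)

(15.7, -5.35)


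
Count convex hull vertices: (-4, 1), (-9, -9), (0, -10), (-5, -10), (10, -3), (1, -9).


Convex hull vertices (CCW): (-9, -9), (-5, -10), (0, -10), (10, -3), (-4, 1)
Count = 5

5


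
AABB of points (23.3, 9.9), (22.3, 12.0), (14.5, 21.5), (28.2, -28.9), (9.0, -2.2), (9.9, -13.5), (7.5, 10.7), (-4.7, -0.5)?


x range: [-4.7, 28.2]
y range: [-28.9, 21.5]
Bounding box: (-4.7,-28.9) to (28.2,21.5)

(-4.7,-28.9) to (28.2,21.5)


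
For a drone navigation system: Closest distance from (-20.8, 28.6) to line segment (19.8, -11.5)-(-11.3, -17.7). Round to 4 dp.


Project P onto AB: t = 1 (clamped to [0,1])
Closest point on segment: (-11.3, -17.7)
Distance: 47.2646

47.2646


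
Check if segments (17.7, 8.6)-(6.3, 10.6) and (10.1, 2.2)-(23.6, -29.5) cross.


Cross products: d1=327.32, d2=-7.06, d3=88.16, d4=422.54
d1*d2 < 0 and d3*d4 < 0? no

No, they don't intersect
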